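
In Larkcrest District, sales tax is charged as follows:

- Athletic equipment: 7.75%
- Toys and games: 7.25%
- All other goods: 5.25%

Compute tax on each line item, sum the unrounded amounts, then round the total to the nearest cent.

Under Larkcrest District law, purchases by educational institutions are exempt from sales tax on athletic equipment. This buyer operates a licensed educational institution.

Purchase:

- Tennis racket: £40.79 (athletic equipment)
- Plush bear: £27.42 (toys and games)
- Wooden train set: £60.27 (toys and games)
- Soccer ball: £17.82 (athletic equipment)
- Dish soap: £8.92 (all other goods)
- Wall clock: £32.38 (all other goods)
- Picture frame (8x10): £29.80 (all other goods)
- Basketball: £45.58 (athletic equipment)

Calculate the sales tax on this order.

£10.09

Tennis racket £40.79: athletic equipment, buyer-exempt → 0% → £0.00
Plush bear £27.42: toys and games → 7.25% → £1.98795
Wooden train set £60.27: toys and games → 7.25% → £4.369575
Soccer ball £17.82: athletic equipment, buyer-exempt → 0% → £0.00
Dish soap £8.92: all other goods → 5.25% → £0.4683
Wall clock £32.38: all other goods → 5.25% → £1.69995
Picture frame (8x10) £29.80: all other goods → 5.25% → £1.5645
Basketball £45.58: athletic equipment, buyer-exempt → 0% → £0.00
Unrounded tax sum = £10.090275 → £10.09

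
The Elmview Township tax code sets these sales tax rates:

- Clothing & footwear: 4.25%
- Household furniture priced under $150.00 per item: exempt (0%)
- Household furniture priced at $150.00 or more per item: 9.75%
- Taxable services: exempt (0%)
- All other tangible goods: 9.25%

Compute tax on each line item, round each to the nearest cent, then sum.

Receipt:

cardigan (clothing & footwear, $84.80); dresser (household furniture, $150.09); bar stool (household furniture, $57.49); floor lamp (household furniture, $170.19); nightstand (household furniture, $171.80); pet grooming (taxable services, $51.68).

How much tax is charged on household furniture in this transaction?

$47.97

Dresser $150.09: household furniture, $150.00 or more → 9.75% → $14.63
Bar stool $57.49: household furniture, under $150.00 → 0% → $0.00
Floor lamp $170.19: household furniture, $150.00 or more → 9.75% → $16.59
Nightstand $171.80: household furniture, $150.00 or more → 9.75% → $16.75
Tax on household furniture = $14.63 + $0.00 + $16.59 + $16.75 = $47.97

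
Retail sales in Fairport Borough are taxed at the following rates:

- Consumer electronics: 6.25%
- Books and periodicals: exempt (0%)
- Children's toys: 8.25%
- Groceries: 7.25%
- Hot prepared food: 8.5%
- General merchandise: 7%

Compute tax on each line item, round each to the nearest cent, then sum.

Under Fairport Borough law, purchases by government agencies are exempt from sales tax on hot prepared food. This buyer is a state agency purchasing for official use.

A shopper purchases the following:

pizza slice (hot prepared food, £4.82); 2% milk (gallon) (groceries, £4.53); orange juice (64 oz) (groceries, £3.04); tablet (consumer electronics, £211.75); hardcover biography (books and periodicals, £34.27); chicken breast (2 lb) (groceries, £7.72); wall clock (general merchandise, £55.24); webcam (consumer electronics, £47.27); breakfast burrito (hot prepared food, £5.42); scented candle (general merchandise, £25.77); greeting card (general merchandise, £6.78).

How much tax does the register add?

£23.43

Pizza slice £4.82: hot prepared food, buyer-exempt → 0% → £0.00
2% milk (gallon) £4.53: groceries → 7.25% → £0.33
Orange juice (64 oz) £3.04: groceries → 7.25% → £0.22
Tablet £211.75: consumer electronics → 6.25% → £13.23
Hardcover biography £34.27: books and periodicals → 0% → £0.00
Chicken breast (2 lb) £7.72: groceries → 7.25% → £0.56
Wall clock £55.24: general merchandise → 7% → £3.87
Webcam £47.27: consumer electronics → 6.25% → £2.95
Breakfast burrito £5.42: hot prepared food, buyer-exempt → 0% → £0.00
Scented candle £25.77: general merchandise → 7% → £1.80
Greeting card £6.78: general merchandise → 7% → £0.47
Total tax = £0.33 + £0.22 + £13.23 + £0.56 + £3.87 + £2.95 + £1.80 + £0.47 = £23.43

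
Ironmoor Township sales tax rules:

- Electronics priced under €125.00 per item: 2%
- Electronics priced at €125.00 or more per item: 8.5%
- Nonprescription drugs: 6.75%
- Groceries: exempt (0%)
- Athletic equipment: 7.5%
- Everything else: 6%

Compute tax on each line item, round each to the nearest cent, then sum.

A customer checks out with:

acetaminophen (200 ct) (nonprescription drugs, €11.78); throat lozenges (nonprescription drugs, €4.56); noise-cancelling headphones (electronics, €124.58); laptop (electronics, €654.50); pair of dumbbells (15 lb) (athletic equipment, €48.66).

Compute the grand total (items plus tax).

€906.96

Acetaminophen (200 ct) €11.78: nonprescription drugs → 6.75% → €0.80
Throat lozenges €4.56: nonprescription drugs → 6.75% → €0.31
Noise-cancelling headphones €124.58: electronics, under €125.00 → 2% → €2.49
Laptop €654.50: electronics, €125.00 or more → 8.5% → €55.63
Pair of dumbbells (15 lb) €48.66: athletic equipment → 7.5% → €3.65
Subtotal = €844.08; tax = €62.88; total due = €906.96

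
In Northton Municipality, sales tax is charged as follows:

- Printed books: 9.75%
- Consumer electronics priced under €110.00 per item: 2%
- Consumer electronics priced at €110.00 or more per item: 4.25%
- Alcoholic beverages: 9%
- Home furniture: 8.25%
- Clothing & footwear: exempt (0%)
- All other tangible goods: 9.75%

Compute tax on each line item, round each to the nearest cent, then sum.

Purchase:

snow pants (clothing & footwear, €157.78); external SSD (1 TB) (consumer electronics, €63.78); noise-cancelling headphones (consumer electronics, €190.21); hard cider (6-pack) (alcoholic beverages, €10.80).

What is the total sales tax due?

€10.33

Snow pants €157.78: clothing & footwear → 0% → €0.00
External SSD (1 TB) €63.78: consumer electronics, under €110.00 → 2% → €1.28
Noise-cancelling headphones €190.21: consumer electronics, €110.00 or more → 4.25% → €8.08
Hard cider (6-pack) €10.80: alcoholic beverages → 9% → €0.97
Total tax = €1.28 + €8.08 + €0.97 = €10.33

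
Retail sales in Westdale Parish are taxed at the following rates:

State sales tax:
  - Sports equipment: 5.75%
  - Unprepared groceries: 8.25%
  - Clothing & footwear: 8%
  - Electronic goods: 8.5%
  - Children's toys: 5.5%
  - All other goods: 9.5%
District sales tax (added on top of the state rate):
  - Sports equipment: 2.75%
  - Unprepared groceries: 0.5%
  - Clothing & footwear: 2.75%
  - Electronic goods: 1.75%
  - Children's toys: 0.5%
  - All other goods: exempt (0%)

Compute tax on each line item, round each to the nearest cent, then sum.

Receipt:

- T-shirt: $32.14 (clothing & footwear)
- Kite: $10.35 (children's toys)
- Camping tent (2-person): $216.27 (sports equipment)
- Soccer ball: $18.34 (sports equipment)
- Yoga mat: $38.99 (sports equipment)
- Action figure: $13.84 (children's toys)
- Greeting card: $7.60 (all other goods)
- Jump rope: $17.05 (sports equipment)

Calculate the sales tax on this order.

T-shirt $32.14: clothing & footwear → 8% + 2.75% district = 10.75% → $3.46
Kite $10.35: children's toys → 5.5% + 0.5% district = 6% → $0.62
Camping tent (2-person) $216.27: sports equipment → 5.75% + 2.75% district = 8.5% → $18.38
Soccer ball $18.34: sports equipment → 5.75% + 2.75% district = 8.5% → $1.56
Yoga mat $38.99: sports equipment → 5.75% + 2.75% district = 8.5% → $3.31
Action figure $13.84: children's toys → 5.5% + 0.5% district = 6% → $0.83
Greeting card $7.60: all other goods → 9.5% + 0% district = 9.5% → $0.72
Jump rope $17.05: sports equipment → 5.75% + 2.75% district = 8.5% → $1.45
Total tax = $3.46 + $0.62 + $18.38 + $1.56 + $3.31 + $0.83 + $0.72 + $1.45 = $30.33

$30.33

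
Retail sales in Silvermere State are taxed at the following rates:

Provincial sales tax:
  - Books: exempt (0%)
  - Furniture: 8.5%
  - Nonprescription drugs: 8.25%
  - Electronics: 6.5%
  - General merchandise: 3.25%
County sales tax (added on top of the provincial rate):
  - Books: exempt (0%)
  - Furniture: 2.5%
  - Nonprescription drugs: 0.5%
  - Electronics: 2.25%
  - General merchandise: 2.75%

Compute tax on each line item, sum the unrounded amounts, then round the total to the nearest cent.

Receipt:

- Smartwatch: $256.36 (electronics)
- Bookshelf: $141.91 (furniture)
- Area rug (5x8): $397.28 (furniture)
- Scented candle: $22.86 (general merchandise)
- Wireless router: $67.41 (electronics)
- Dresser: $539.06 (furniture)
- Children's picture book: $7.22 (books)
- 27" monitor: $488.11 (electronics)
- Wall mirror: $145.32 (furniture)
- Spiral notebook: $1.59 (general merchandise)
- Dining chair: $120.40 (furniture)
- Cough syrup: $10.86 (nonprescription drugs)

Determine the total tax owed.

$221.29

Smartwatch $256.36: electronics → 6.5% + 2.25% county = 8.75% → $22.4315
Bookshelf $141.91: furniture → 8.5% + 2.5% county = 11% → $15.6101
Area rug (5x8) $397.28: furniture → 8.5% + 2.5% county = 11% → $43.7008
Scented candle $22.86: general merchandise → 3.25% + 2.75% county = 6% → $1.3716
Wireless router $67.41: electronics → 6.5% + 2.25% county = 8.75% → $5.898375
Dresser $539.06: furniture → 8.5% + 2.5% county = 11% → $59.2966
Children's picture book $7.22: books → 0% + 0% county = 0% → $0.00
27" monitor $488.11: electronics → 6.5% + 2.25% county = 8.75% → $42.709625
Wall mirror $145.32: furniture → 8.5% + 2.5% county = 11% → $15.9852
Spiral notebook $1.59: general merchandise → 3.25% + 2.75% county = 6% → $0.0954
Dining chair $120.40: furniture → 8.5% + 2.5% county = 11% → $13.244
Cough syrup $10.86: nonprescription drugs → 8.25% + 0.5% county = 8.75% → $0.95025
Unrounded tax sum = $221.29345 → $221.29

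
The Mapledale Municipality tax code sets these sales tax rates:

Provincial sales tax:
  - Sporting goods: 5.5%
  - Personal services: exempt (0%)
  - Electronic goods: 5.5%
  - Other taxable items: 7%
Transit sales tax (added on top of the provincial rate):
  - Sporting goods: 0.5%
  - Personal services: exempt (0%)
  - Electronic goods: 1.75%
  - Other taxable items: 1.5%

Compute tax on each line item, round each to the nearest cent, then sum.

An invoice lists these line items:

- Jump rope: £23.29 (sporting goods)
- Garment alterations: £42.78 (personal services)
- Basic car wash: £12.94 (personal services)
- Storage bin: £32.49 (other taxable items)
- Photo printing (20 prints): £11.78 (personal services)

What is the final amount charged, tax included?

£127.44

Jump rope £23.29: sporting goods → 5.5% + 0.5% transit = 6% → £1.40
Garment alterations £42.78: personal services → 0% + 0% transit = 0% → £0.00
Basic car wash £12.94: personal services → 0% + 0% transit = 0% → £0.00
Storage bin £32.49: other taxable items → 7% + 1.5% transit = 8.5% → £2.76
Photo printing (20 prints) £11.78: personal services → 0% + 0% transit = 0% → £0.00
Subtotal = £123.28; tax = £4.16; total due = £127.44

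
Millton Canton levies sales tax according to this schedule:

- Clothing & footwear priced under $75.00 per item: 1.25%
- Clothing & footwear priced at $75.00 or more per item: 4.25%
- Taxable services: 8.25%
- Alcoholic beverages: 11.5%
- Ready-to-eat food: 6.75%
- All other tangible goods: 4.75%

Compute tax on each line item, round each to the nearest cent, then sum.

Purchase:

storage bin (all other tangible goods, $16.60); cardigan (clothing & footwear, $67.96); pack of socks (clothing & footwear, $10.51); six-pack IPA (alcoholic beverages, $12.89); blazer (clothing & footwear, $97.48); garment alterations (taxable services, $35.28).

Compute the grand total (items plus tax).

$251.02

Storage bin $16.60: all other tangible goods → 4.75% → $0.79
Cardigan $67.96: clothing & footwear, under $75.00 → 1.25% → $0.85
Pack of socks $10.51: clothing & footwear, under $75.00 → 1.25% → $0.13
Six-pack IPA $12.89: alcoholic beverages → 11.5% → $1.48
Blazer $97.48: clothing & footwear, $75.00 or more → 4.25% → $4.14
Garment alterations $35.28: taxable services → 8.25% → $2.91
Subtotal = $240.72; tax = $10.30; total due = $251.02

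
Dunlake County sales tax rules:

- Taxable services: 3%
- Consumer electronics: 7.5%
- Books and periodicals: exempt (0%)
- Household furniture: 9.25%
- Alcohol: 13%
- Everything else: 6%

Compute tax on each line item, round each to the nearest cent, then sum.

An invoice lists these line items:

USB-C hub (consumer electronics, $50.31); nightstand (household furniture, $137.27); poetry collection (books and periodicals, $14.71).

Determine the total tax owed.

USB-C hub $50.31: consumer electronics → 7.5% → $3.77
Nightstand $137.27: household furniture → 9.25% → $12.70
Poetry collection $14.71: books and periodicals → 0% → $0.00
Total tax = $3.77 + $12.70 = $16.47

$16.47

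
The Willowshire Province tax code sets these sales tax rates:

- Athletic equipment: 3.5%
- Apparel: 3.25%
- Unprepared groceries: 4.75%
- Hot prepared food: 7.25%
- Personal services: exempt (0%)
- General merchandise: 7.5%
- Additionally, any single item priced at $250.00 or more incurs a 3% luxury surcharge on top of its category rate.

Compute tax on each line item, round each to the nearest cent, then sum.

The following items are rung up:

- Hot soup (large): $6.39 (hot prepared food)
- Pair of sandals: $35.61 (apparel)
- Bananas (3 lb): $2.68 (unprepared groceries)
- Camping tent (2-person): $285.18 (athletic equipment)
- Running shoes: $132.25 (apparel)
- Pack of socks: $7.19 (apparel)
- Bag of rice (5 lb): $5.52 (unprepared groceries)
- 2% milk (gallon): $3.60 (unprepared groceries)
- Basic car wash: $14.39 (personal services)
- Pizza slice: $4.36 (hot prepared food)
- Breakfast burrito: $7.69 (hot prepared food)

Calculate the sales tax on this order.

Hot soup (large) $6.39: hot prepared food → 7.25% → $0.46
Pair of sandals $35.61: apparel → 3.25% → $1.16
Bananas (3 lb) $2.68: unprepared groceries → 4.75% → $0.13
Camping tent (2-person) $285.18: athletic equipment → 3.5% + 3% surcharge = 6.5% → $18.54
Running shoes $132.25: apparel → 3.25% → $4.30
Pack of socks $7.19: apparel → 3.25% → $0.23
Bag of rice (5 lb) $5.52: unprepared groceries → 4.75% → $0.26
2% milk (gallon) $3.60: unprepared groceries → 4.75% → $0.17
Basic car wash $14.39: personal services → 0% → $0.00
Pizza slice $4.36: hot prepared food → 7.25% → $0.32
Breakfast burrito $7.69: hot prepared food → 7.25% → $0.56
Total tax = $0.46 + $1.16 + $0.13 + $18.54 + $4.30 + $0.23 + $0.26 + $0.17 + $0.32 + $0.56 = $26.13

$26.13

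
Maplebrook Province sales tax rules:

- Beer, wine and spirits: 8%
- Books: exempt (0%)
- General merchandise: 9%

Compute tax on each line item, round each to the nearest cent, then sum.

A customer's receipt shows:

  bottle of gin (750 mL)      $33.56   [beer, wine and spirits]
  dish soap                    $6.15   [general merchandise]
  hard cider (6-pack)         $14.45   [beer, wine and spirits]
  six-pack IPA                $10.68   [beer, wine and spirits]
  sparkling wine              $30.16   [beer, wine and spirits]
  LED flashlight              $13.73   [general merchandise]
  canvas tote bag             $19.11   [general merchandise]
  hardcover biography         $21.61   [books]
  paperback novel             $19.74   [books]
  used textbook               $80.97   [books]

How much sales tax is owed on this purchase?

Bottle of gin (750 mL) $33.56: beer, wine and spirits → 8% → $2.68
Dish soap $6.15: general merchandise → 9% → $0.55
Hard cider (6-pack) $14.45: beer, wine and spirits → 8% → $1.16
Six-pack IPA $10.68: beer, wine and spirits → 8% → $0.85
Sparkling wine $30.16: beer, wine and spirits → 8% → $2.41
LED flashlight $13.73: general merchandise → 9% → $1.24
Canvas tote bag $19.11: general merchandise → 9% → $1.72
Hardcover biography $21.61: books → 0% → $0.00
Paperback novel $19.74: books → 0% → $0.00
Used textbook $80.97: books → 0% → $0.00
Total tax = $2.68 + $0.55 + $1.16 + $0.85 + $2.41 + $1.24 + $1.72 = $10.61

$10.61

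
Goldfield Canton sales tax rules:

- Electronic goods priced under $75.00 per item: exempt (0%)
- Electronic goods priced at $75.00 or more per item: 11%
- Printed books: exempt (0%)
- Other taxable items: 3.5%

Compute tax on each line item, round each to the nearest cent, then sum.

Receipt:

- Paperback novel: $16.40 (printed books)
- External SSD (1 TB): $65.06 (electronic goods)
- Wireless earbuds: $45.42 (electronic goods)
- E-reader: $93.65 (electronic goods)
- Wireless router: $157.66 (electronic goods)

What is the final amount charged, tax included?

$405.83

Paperback novel $16.40: printed books → 0% → $0.00
External SSD (1 TB) $65.06: electronic goods, under $75.00 → 0% → $0.00
Wireless earbuds $45.42: electronic goods, under $75.00 → 0% → $0.00
E-reader $93.65: electronic goods, $75.00 or more → 11% → $10.30
Wireless router $157.66: electronic goods, $75.00 or more → 11% → $17.34
Subtotal = $378.19; tax = $27.64; total due = $405.83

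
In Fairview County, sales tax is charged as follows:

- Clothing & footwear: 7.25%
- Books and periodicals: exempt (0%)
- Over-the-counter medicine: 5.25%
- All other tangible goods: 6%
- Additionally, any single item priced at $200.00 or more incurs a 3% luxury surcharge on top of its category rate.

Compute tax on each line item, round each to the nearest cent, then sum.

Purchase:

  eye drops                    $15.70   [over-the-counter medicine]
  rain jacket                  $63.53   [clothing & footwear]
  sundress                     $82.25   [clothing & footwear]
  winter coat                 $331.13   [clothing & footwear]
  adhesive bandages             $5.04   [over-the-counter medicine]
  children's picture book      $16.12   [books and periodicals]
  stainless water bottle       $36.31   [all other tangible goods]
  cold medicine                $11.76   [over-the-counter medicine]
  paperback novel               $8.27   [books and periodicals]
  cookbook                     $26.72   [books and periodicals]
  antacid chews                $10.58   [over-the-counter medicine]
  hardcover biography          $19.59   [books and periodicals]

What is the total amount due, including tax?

$675.95

Eye drops $15.70: over-the-counter medicine → 5.25% → $0.82
Rain jacket $63.53: clothing & footwear → 7.25% → $4.61
Sundress $82.25: clothing & footwear → 7.25% → $5.96
Winter coat $331.13: clothing & footwear → 7.25% + 3% surcharge = 10.25% → $33.94
Adhesive bandages $5.04: over-the-counter medicine → 5.25% → $0.26
Children's picture book $16.12: books and periodicals → 0% → $0.00
Stainless water bottle $36.31: all other tangible goods → 6% → $2.18
Cold medicine $11.76: over-the-counter medicine → 5.25% → $0.62
Paperback novel $8.27: books and periodicals → 0% → $0.00
Cookbook $26.72: books and periodicals → 0% → $0.00
Antacid chews $10.58: over-the-counter medicine → 5.25% → $0.56
Hardcover biography $19.59: books and periodicals → 0% → $0.00
Subtotal = $627.00; tax = $48.95; total due = $675.95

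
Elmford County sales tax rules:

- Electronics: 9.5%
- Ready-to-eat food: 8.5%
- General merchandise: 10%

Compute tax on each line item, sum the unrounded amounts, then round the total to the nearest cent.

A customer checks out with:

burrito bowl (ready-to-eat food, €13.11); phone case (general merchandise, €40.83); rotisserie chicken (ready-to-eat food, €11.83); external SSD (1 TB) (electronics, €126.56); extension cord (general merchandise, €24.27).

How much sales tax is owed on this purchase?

€20.65

Burrito bowl €13.11: ready-to-eat food → 8.5% → €1.11435
Phone case €40.83: general merchandise → 10% → €4.083
Rotisserie chicken €11.83: ready-to-eat food → 8.5% → €1.00555
External SSD (1 TB) €126.56: electronics → 9.5% → €12.0232
Extension cord €24.27: general merchandise → 10% → €2.427
Unrounded tax sum = €20.6531 → €20.65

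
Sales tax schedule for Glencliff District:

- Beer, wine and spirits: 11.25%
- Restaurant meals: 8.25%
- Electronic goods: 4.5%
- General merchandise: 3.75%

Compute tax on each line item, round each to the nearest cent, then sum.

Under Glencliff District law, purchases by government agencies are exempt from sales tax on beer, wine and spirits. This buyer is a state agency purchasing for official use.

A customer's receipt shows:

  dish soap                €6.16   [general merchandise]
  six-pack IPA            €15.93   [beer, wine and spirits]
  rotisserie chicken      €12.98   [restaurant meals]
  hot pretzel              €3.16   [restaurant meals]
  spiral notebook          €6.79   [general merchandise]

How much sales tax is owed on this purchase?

€1.81

Dish soap €6.16: general merchandise → 3.75% → €0.23
Six-pack IPA €15.93: beer, wine and spirits, buyer-exempt → 0% → €0.00
Rotisserie chicken €12.98: restaurant meals → 8.25% → €1.07
Hot pretzel €3.16: restaurant meals → 8.25% → €0.26
Spiral notebook €6.79: general merchandise → 3.75% → €0.25
Total tax = €0.23 + €1.07 + €0.26 + €0.25 = €1.81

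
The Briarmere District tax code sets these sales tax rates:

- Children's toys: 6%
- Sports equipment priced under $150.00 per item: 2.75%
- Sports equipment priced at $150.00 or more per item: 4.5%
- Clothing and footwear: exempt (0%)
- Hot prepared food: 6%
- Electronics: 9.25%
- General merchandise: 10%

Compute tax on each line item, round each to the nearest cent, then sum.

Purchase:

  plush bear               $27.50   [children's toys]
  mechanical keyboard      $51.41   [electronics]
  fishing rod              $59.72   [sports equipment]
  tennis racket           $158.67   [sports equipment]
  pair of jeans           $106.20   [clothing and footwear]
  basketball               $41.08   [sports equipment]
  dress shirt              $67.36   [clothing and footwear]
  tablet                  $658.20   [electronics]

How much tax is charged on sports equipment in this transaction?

$9.91

Fishing rod $59.72: sports equipment, under $150.00 → 2.75% → $1.64
Tennis racket $158.67: sports equipment, $150.00 or more → 4.5% → $7.14
Basketball $41.08: sports equipment, under $150.00 → 2.75% → $1.13
Tax on sports equipment = $1.64 + $7.14 + $1.13 = $9.91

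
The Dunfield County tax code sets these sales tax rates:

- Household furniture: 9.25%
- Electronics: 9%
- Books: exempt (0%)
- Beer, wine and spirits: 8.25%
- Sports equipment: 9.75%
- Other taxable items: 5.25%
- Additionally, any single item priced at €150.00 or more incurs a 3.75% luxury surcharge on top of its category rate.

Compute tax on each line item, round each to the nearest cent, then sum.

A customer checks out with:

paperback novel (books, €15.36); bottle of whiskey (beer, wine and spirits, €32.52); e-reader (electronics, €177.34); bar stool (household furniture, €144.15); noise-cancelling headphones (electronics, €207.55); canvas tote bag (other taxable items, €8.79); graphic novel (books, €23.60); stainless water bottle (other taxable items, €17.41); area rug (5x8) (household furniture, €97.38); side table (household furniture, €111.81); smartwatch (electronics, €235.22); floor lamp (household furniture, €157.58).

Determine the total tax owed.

€136.28

Paperback novel €15.36: books → 0% → €0.00
Bottle of whiskey €32.52: beer, wine and spirits → 8.25% → €2.68
E-reader €177.34: electronics → 9% + 3.75% surcharge = 12.75% → €22.61
Bar stool €144.15: household furniture → 9.25% → €13.33
Noise-cancelling headphones €207.55: electronics → 9% + 3.75% surcharge = 12.75% → €26.46
Canvas tote bag €8.79: other taxable items → 5.25% → €0.46
Graphic novel €23.60: books → 0% → €0.00
Stainless water bottle €17.41: other taxable items → 5.25% → €0.91
Area rug (5x8) €97.38: household furniture → 9.25% → €9.01
Side table €111.81: household furniture → 9.25% → €10.34
Smartwatch €235.22: electronics → 9% + 3.75% surcharge = 12.75% → €29.99
Floor lamp €157.58: household furniture → 9.25% + 3.75% surcharge = 13% → €20.49
Total tax = €2.68 + €22.61 + €13.33 + €26.46 + €0.46 + €0.91 + €9.01 + €10.34 + €29.99 + €20.49 = €136.28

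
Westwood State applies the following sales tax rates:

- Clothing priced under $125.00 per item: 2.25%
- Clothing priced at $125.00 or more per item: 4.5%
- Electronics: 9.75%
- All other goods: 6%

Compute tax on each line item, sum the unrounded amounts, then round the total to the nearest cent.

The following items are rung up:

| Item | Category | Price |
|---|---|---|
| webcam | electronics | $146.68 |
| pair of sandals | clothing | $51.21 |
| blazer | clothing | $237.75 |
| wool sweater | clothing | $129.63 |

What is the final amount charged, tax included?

Webcam $146.68: electronics → 9.75% → $14.3013
Pair of sandals $51.21: clothing, under $125.00 → 2.25% → $1.152225
Blazer $237.75: clothing, $125.00 or more → 4.5% → $10.69875
Wool sweater $129.63: clothing, $125.00 or more → 4.5% → $5.83335
Subtotal = $565.27; unrounded tax = $31.985625 → $31.99; total due = $597.26

$597.26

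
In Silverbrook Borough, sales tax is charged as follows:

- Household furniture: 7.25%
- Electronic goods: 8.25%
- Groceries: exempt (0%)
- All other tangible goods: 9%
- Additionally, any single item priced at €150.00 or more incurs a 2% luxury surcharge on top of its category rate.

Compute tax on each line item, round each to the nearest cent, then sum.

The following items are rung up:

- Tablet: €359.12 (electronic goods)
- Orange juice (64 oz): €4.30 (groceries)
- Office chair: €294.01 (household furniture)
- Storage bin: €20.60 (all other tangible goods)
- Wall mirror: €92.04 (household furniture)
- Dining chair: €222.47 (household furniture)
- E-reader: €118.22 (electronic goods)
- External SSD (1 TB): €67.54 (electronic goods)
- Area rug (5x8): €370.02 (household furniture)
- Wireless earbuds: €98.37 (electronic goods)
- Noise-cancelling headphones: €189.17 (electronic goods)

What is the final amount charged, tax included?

Tablet €359.12: electronic goods → 8.25% + 2% surcharge = 10.25% → €36.81
Orange juice (64 oz) €4.30: groceries → 0% → €0.00
Office chair €294.01: household furniture → 7.25% + 2% surcharge = 9.25% → €27.20
Storage bin €20.60: all other tangible goods → 9% → €1.85
Wall mirror €92.04: household furniture → 7.25% → €6.67
Dining chair €222.47: household furniture → 7.25% + 2% surcharge = 9.25% → €20.58
E-reader €118.22: electronic goods → 8.25% → €9.75
External SSD (1 TB) €67.54: electronic goods → 8.25% → €5.57
Area rug (5x8) €370.02: household furniture → 7.25% + 2% surcharge = 9.25% → €34.23
Wireless earbuds €98.37: electronic goods → 8.25% → €8.12
Noise-cancelling headphones €189.17: electronic goods → 8.25% + 2% surcharge = 10.25% → €19.39
Subtotal = €1835.86; tax = €170.17; total due = €2006.03

€2006.03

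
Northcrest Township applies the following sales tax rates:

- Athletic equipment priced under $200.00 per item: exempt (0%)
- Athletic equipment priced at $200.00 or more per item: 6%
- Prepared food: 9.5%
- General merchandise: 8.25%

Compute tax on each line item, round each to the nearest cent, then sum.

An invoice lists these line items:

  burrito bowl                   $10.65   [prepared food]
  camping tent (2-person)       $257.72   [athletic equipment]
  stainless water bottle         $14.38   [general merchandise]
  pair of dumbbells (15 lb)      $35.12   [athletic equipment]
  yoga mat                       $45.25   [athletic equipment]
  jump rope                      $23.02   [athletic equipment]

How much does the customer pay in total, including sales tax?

$403.80

Burrito bowl $10.65: prepared food → 9.5% → $1.01
Camping tent (2-person) $257.72: athletic equipment, $200.00 or more → 6% → $15.46
Stainless water bottle $14.38: general merchandise → 8.25% → $1.19
Pair of dumbbells (15 lb) $35.12: athletic equipment, under $200.00 → 0% → $0.00
Yoga mat $45.25: athletic equipment, under $200.00 → 0% → $0.00
Jump rope $23.02: athletic equipment, under $200.00 → 0% → $0.00
Subtotal = $386.14; tax = $17.66; total due = $403.80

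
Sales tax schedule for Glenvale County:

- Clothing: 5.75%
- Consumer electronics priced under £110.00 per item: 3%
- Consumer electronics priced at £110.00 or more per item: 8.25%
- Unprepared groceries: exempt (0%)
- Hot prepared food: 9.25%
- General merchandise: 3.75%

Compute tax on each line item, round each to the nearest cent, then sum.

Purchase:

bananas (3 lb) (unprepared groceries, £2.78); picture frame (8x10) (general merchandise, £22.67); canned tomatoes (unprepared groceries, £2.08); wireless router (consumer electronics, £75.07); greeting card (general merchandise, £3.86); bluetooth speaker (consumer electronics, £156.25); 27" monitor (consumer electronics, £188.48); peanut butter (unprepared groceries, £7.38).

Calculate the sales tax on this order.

£31.68

Bananas (3 lb) £2.78: unprepared groceries → 0% → £0.00
Picture frame (8x10) £22.67: general merchandise → 3.75% → £0.85
Canned tomatoes £2.08: unprepared groceries → 0% → £0.00
Wireless router £75.07: consumer electronics, under £110.00 → 3% → £2.25
Greeting card £3.86: general merchandise → 3.75% → £0.14
Bluetooth speaker £156.25: consumer electronics, £110.00 or more → 8.25% → £12.89
27" monitor £188.48: consumer electronics, £110.00 or more → 8.25% → £15.55
Peanut butter £7.38: unprepared groceries → 0% → £0.00
Total tax = £0.85 + £2.25 + £0.14 + £12.89 + £15.55 = £31.68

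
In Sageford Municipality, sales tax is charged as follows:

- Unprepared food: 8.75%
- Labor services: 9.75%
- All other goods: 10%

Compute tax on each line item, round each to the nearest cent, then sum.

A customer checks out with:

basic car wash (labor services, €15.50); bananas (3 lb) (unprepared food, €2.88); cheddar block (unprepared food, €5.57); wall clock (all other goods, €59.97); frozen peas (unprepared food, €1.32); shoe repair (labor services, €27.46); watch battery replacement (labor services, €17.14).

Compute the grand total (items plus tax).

€142.56

Basic car wash €15.50: labor services → 9.75% → €1.51
Bananas (3 lb) €2.88: unprepared food → 8.75% → €0.25
Cheddar block €5.57: unprepared food → 8.75% → €0.49
Wall clock €59.97: all other goods → 10% → €6.00
Frozen peas €1.32: unprepared food → 8.75% → €0.12
Shoe repair €27.46: labor services → 9.75% → €2.68
Watch battery replacement €17.14: labor services → 9.75% → €1.67
Subtotal = €129.84; tax = €12.72; total due = €142.56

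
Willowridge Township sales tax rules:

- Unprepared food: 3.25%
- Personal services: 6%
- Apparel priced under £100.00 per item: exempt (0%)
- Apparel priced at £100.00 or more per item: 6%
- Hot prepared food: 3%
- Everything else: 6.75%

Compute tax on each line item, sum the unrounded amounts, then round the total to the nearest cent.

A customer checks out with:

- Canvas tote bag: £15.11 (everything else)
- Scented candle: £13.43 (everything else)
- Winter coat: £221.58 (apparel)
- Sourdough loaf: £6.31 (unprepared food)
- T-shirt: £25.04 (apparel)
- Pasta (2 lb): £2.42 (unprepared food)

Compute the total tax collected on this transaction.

£15.50

Canvas tote bag £15.11: everything else → 6.75% → £1.019925
Scented candle £13.43: everything else → 6.75% → £0.906525
Winter coat £221.58: apparel, £100.00 or more → 6% → £13.2948
Sourdough loaf £6.31: unprepared food → 3.25% → £0.205075
T-shirt £25.04: apparel, under £100.00 → 0% → £0.00
Pasta (2 lb) £2.42: unprepared food → 3.25% → £0.07865
Unrounded tax sum = £15.504975 → £15.50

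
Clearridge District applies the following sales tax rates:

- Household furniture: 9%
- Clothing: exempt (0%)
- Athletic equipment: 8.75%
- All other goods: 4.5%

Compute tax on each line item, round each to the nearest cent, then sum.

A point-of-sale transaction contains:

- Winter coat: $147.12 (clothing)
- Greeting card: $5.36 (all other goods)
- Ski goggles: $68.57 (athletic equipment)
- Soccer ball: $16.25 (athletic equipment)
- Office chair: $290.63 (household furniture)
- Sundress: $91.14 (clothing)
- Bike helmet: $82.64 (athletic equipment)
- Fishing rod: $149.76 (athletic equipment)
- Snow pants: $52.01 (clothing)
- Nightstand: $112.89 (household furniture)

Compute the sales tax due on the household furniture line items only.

$36.32

Office chair $290.63: household furniture → 9% → $26.16
Nightstand $112.89: household furniture → 9% → $10.16
Tax on household furniture = $26.16 + $10.16 = $36.32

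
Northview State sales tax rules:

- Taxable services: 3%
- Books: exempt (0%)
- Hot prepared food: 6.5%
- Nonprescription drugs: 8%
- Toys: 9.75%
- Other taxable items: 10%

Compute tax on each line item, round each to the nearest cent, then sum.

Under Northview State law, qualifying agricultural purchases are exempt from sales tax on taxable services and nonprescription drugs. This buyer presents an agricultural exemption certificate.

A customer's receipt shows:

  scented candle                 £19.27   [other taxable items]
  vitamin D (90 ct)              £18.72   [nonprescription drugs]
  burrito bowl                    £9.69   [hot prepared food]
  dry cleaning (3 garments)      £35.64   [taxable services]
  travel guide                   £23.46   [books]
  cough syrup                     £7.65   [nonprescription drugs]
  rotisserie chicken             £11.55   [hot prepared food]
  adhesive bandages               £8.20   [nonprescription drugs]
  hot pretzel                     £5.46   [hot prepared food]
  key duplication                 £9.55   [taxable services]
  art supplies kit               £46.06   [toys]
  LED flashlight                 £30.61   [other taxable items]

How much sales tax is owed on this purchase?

Scented candle £19.27: other taxable items → 10% → £1.93
Vitamin D (90 ct) £18.72: nonprescription drugs, buyer-exempt → 0% → £0.00
Burrito bowl £9.69: hot prepared food → 6.5% → £0.63
Dry cleaning (3 garments) £35.64: taxable services, buyer-exempt → 0% → £0.00
Travel guide £23.46: books → 0% → £0.00
Cough syrup £7.65: nonprescription drugs, buyer-exempt → 0% → £0.00
Rotisserie chicken £11.55: hot prepared food → 6.5% → £0.75
Adhesive bandages £8.20: nonprescription drugs, buyer-exempt → 0% → £0.00
Hot pretzel £5.46: hot prepared food → 6.5% → £0.35
Key duplication £9.55: taxable services, buyer-exempt → 0% → £0.00
Art supplies kit £46.06: toys → 9.75% → £4.49
LED flashlight £30.61: other taxable items → 10% → £3.06
Total tax = £1.93 + £0.63 + £0.75 + £0.35 + £4.49 + £3.06 = £11.21

£11.21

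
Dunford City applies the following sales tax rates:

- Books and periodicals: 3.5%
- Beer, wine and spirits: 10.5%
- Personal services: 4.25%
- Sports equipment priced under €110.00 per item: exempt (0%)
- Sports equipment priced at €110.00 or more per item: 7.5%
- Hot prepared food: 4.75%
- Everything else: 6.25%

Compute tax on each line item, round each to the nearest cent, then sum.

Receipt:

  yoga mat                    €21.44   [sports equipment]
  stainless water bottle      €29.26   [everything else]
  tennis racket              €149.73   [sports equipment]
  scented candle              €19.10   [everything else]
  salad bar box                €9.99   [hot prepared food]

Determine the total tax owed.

Yoga mat €21.44: sports equipment, under €110.00 → 0% → €0.00
Stainless water bottle €29.26: everything else → 6.25% → €1.83
Tennis racket €149.73: sports equipment, €110.00 or more → 7.5% → €11.23
Scented candle €19.10: everything else → 6.25% → €1.19
Salad bar box €9.99: hot prepared food → 4.75% → €0.47
Total tax = €1.83 + €11.23 + €1.19 + €0.47 = €14.72

€14.72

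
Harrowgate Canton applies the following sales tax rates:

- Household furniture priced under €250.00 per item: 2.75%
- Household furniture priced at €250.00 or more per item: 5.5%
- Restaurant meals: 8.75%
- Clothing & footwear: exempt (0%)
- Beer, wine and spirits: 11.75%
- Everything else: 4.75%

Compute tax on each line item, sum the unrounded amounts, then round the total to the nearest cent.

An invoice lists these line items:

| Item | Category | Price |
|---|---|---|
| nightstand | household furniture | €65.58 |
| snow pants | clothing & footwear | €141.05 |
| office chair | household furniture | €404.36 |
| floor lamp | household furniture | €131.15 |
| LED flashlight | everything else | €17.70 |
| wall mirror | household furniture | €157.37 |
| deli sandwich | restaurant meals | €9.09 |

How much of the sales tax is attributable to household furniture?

Nightstand €65.58: household furniture, under €250.00 → 2.75% → €1.80345
Office chair €404.36: household furniture, €250.00 or more → 5.5% → €22.2398
Floor lamp €131.15: household furniture, under €250.00 → 2.75% → €3.606625
Wall mirror €157.37: household furniture, under €250.00 → 2.75% → €4.327675
Tax on household furniture: unrounded sum = €31.97755 → €31.98

€31.98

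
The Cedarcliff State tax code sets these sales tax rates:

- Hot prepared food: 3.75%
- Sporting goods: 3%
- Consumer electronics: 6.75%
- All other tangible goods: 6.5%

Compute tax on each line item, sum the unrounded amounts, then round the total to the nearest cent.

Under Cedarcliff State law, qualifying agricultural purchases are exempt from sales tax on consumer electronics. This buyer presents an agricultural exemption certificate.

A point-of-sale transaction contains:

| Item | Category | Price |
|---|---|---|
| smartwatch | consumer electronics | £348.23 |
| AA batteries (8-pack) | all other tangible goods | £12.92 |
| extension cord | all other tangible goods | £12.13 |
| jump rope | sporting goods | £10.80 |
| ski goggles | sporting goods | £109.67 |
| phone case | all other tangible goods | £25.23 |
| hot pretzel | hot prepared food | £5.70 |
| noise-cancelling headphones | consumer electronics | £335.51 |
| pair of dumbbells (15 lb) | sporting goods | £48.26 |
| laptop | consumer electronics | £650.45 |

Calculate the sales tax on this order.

Smartwatch £348.23: consumer electronics, buyer-exempt → 0% → £0.00
AA batteries (8-pack) £12.92: all other tangible goods → 6.5% → £0.8398
Extension cord £12.13: all other tangible goods → 6.5% → £0.78845
Jump rope £10.80: sporting goods → 3% → £0.324
Ski goggles £109.67: sporting goods → 3% → £3.2901
Phone case £25.23: all other tangible goods → 6.5% → £1.63995
Hot pretzel £5.70: hot prepared food → 3.75% → £0.21375
Noise-cancelling headphones £335.51: consumer electronics, buyer-exempt → 0% → £0.00
Pair of dumbbells (15 lb) £48.26: sporting goods → 3% → £1.4478
Laptop £650.45: consumer electronics, buyer-exempt → 0% → £0.00
Unrounded tax sum = £8.54385 → £8.54

£8.54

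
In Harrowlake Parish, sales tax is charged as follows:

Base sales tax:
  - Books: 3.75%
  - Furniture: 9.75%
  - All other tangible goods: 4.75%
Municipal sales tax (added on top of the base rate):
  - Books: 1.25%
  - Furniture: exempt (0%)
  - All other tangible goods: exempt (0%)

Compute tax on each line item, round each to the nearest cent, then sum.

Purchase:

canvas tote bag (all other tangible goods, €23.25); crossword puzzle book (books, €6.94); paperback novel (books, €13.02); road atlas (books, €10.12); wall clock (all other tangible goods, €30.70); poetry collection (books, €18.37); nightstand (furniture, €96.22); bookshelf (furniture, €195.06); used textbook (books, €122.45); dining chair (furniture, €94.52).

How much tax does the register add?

Canvas tote bag €23.25: all other tangible goods → 4.75% + 0% municipal = 4.75% → €1.10
Crossword puzzle book €6.94: books → 3.75% + 1.25% municipal = 5% → €0.35
Paperback novel €13.02: books → 3.75% + 1.25% municipal = 5% → €0.65
Road atlas €10.12: books → 3.75% + 1.25% municipal = 5% → €0.51
Wall clock €30.70: all other tangible goods → 4.75% + 0% municipal = 4.75% → €1.46
Poetry collection €18.37: books → 3.75% + 1.25% municipal = 5% → €0.92
Nightstand €96.22: furniture → 9.75% + 0% municipal = 9.75% → €9.38
Bookshelf €195.06: furniture → 9.75% + 0% municipal = 9.75% → €19.02
Used textbook €122.45: books → 3.75% + 1.25% municipal = 5% → €6.12
Dining chair €94.52: furniture → 9.75% + 0% municipal = 9.75% → €9.22
Total tax = €1.10 + €0.35 + €0.65 + €0.51 + €1.46 + €0.92 + €9.38 + €19.02 + €6.12 + €9.22 = €48.73

€48.73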